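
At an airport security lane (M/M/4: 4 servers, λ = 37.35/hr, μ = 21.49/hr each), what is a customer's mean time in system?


a = 1.7380; ρ = 0.4345; P₀ = 0.172542
Lq = P₀·a^c·ρ/(c!(1−ρ)²) = 0.08913
Wq = Lq/λ = 0.08913/37.35 = 0.002386 hr
W = Wq + 1/μ = 0.002386 + 0.04653 = 0.04892 hr

Final: 0.04892 hr


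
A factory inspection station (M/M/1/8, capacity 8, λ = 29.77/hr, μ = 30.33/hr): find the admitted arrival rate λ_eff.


ρ = 0.9815; P_K = (1−ρ)ρ^8/(1−ρ^9) = 0.103010
λ_eff = λ(1 − P_K) = 29.77·(1 − 0.103010) = 29.77·0.896990 = 26.7034 /hr

Final: 26.7034 /hr


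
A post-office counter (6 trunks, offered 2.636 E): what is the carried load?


B(6,2.636) = 0.034008 (Erlang-B)
Carried load = a(1 − B) = 2.636·(1 − 0.034008) = 2.636·0.965992 = 2.5464 E

Final: 2.5464 Erlangs


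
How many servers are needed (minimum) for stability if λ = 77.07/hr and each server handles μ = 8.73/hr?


Stability requires cμ > λ ⇔ c > λ/μ.
λ/μ = 77.07/8.73 = 8.8282
Minimum integer c = ⌊8.8282⌋ + 1 = 9
Check: 9·8.73 = 78.57 > 77.07, while 8·8.73 = 69.84 ≤ 77.07

Final: 9 servers


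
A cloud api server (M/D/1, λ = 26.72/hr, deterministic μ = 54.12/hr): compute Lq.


ρ = 26.72/54.12 = 0.4937
M/D/1: Lq = ρ²/(2(1−ρ)) = 0.2438/(2·0.5063) = 0.24073

Final: 0.24073


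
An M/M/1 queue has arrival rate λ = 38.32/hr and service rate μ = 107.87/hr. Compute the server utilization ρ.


ρ = λ/μ = 38.32/107.87 = 0.3552

Final: 0.3552


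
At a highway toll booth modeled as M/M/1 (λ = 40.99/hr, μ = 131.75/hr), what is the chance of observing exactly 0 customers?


ρ = 40.99/131.75 = 0.3111
P_n = (1−ρ)·ρ^n = (1 − 0.3111)·0.3111^0 = 0.6889·1.000000 = 0.688880

Final: 0.688880


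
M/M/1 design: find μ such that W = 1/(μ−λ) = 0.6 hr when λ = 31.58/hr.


W = 1/(μ−λ) ⇒ μ − λ = 1/W = 1/0.6 = 1.6667
μ = λ + 1/W = 31.58 + 1.6667 = 33.2467 per hr

Final: 33.2467 /hr


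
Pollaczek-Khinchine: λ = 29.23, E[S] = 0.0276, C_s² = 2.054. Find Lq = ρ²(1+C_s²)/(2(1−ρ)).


ρ = λ·E[S] = 29.23·0.0276 = 0.8067
Lq = ρ²(1+C_s²)/(2(1−ρ)) = 0.6508·(1+2.054)/(2·0.1933)
= 0.6508·3.0540/0.3865 = 5.14270

Final: 5.14270


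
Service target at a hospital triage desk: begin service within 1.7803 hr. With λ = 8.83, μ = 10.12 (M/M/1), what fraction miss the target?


ρ = 8.83/10.12 = 0.8725
P(Wq > t) = ρ·e^{−(μ−λ)t} = 0.8725·e^{−2.2966}
= 0.8725·0.100602 = 0.087778

Final: 0.087778


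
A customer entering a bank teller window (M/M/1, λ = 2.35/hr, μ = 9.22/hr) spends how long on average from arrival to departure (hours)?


W = 1/(μ−λ) = 1/(9.22 − 2.35) = 1/6.87 = 0.1456 hr

Final: 0.1456 hr


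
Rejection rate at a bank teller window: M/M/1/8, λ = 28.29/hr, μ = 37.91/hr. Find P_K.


ρ = λ/μ = 28.29/37.91 = 0.7462
P_K = (1−ρ)ρ^K/(1−ρ^(K+1)) = (0.2538·0.096169)/(1 − 0.071765)
= 0.024404/0.928235 = 0.026290

Final: 0.026290


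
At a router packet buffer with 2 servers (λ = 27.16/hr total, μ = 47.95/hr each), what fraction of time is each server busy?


ρ = λ/(cμ) = 27.16/(2·47.95) = 27.16/95.90 = 0.2832

Final: 0.2832


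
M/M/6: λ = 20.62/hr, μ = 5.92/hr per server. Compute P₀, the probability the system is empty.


a = λ/μ = 20.62/5.92 = 3.4831; ρ = a/c = 0.5805
Σ_{k=0}^{5} a^k/k! (terms k=0..5) = 1.00000 + 3.48311 + 6.06602 + 7.04287 + 6.13277 + 4.27222 = 27.99699
Tail: a^6/(6!(1−ρ)) = 1785.67215/(720·0.4195) = 5.91229
P₀ = 1/(27.99699 + 5.91229) = 1/33.90928 = 0.029490

Final: 0.029490


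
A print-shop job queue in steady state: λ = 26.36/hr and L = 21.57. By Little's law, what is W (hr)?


W = L/λ = 21.57/26.36 = 0.8183 hr

Final: 0.8183 hr


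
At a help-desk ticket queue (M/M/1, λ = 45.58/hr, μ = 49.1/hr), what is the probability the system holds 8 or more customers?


ρ = 45.58/49.1 = 0.9283
P(N ≥ n) = ρ^n = 0.9283^8 = 0.551496

Final: 0.551496


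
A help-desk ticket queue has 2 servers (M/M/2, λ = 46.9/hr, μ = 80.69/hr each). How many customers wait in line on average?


a = λ/μ = 0.5812; ρ = a/2 = 0.2906
P₀ = 0.549645
Lq = P₀·a^c·ρ / (c!·(1−ρ)²) = 0.549645·0.33784·0.2906/(2·0.50322)
= 0.05362

Final: 0.05362


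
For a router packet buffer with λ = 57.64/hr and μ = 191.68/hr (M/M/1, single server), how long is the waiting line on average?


ρ = 57.64/191.68 = 0.3007
Lq = ρ²/(1−ρ) = 0.09043/0.6993 = 0.1293

Final: 0.1293


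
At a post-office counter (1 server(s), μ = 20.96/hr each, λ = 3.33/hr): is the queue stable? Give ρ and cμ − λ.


Total capacity cμ = 1·20.96 = 20.96/hr
ρ = λ/(cμ) = 3.33/20.96 = 0.1589
Stable ⇔ ρ < 1: YES
Spare capacity = cμ − λ = 20.96 − 3.33 = 17.63/hr

Final: ρ = 0.1589; stable; margin = 17.63/hr


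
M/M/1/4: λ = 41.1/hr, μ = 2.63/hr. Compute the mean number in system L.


ρ = 41.1/2.63 = 15.6274
L = ρ[1 − (K+1)ρ^K + Kρ^(K+1)] / [(1−ρ)(1−ρ^(K+1))]
Numerator: 15.6274·(1 − 5·59640.914430 + 4·932031.020174) = 53600658.897852
Denominator: (-14.6274)·(-932030.020174) = 13633153.945286
L = 53600658.897852/13633153.945286 = 3.9316

Final: 3.9316


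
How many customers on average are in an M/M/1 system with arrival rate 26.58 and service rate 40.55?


ρ = λ/μ = 26.58/40.55 = 0.6555
L = ρ/(1−ρ) = 0.6555/(1 − 0.6555) = 0.6555/0.3445 = 1.9026

Final: 1.9026


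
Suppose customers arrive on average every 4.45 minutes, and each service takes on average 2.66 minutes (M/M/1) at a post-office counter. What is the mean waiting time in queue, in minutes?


λ = 60/4.45 = 13.4831 /hr
μ = 60/2.66 = 22.5564 /hr
ρ = λ/μ = 13.4831/22.5564 = 0.5978
Wq = ρ/(μ−λ) = 0.5978/(22.5564−13.4831) = 0.06588 hr
In minutes: 0.06588·60 = 3.953 min

Final: 3.953 min


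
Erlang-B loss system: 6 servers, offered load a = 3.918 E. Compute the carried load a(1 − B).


B(6,3.918) = 0.111265 (Erlang-B)
Carried load = a(1 − B) = 3.918·(1 − 0.111265) = 3.918·0.888735 = 3.4821 E

Final: 3.4821 Erlangs


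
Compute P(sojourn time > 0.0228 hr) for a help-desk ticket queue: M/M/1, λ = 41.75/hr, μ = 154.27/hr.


W ~ Exponential(μ−λ) for M/M/1.
μ − λ = 154.27 − 41.75 = 112.5200
P(W > t) = e^{−(μ−λ)t} = e^{−2.5655} = 0.076884

Final: 0.076884


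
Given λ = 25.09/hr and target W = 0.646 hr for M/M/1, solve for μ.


W = 1/(μ−λ) ⇒ μ − λ = 1/W = 1/0.646 = 1.5480
μ = λ + 1/W = 25.09 + 1.5480 = 26.6380 per hr

Final: 26.6380 /hr


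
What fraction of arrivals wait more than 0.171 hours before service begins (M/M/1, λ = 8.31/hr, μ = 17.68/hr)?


ρ = 8.31/17.68 = 0.4700
P(Wq > t) = ρ·e^{−(μ−λ)t} = 0.4700·e^{−1.6023}
= 0.4700·0.201439 = 0.094681

Final: 0.094681


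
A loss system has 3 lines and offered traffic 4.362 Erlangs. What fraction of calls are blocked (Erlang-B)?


B(c,a) = (a^c/c!) / Σ_{k=0}^{c} a^k/k!
a^3/3! = 13.832661
Σ terms (k=0..3): 1.00000 + 4.36200 + 9.51352 + 13.83266 = 28.708183
B = 13.832661/28.708183 = 0.481837

Final: 0.481837


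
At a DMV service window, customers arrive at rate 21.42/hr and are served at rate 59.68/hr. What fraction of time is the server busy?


ρ = λ/μ = 21.42/59.68 = 0.3589

Final: 0.3589


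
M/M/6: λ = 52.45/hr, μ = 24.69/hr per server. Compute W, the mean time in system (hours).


a = 2.1243; ρ = 0.3541; P₀ = 0.119257
Lq = P₀·a^c·ρ/(c!(1−ρ)²) = 0.01292
Wq = Lq/λ = 0.01292/52.45 = 0.0002463 hr
W = Wq + 1/μ = 0.0002463 + 0.04050 = 0.04075 hr

Final: 0.04075 hr


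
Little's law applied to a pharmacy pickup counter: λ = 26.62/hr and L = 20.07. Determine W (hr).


W = L/λ = 20.07/26.62 = 0.7539 hr

Final: 0.7539 hr


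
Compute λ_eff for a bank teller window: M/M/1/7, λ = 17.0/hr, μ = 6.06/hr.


ρ = 2.8053; P_K = (1−ρ)ρ^7/(1−ρ^8) = 0.643697
λ_eff = λ(1 − P_K) = 17.0·(1 − 0.643697) = 17.0·0.356303 = 6.0571 /hr

Final: 6.0571 /hr


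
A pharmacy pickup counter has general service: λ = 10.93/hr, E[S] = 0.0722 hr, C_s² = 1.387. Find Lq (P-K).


ρ = λ·E[S] = 10.93·0.0722 = 0.7891
Lq = ρ²(1+C_s²)/(2(1−ρ)) = 0.6228·(1+1.387)/(2·0.2109)
= 0.6228·2.3870/0.4217 = 3.52497

Final: 3.52497


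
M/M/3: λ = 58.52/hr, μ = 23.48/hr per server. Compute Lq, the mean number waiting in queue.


a = λ/μ = 2.4923; ρ = a/3 = 0.8308
P₀ = 0.045775
Lq = P₀·a^c·ρ / (c!·(1−ρ)²) = 0.045775·15.48170·0.8308/(6·0.02864)
= 3.42661

Final: 3.42661


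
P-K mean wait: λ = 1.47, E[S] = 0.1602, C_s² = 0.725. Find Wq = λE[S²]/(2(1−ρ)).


ρ = λ·E[S] = 1.47·0.1602 = 0.2355
E[S²] = E[S]²(1+C_s²) = 0.1602²·(1+0.725) = 0.044270
Wq = λ·E[S²]/(2(1−ρ)) = 1.47·0.044270/(2·0.7645) = 0.04256 hr

Final: 0.04256 hr


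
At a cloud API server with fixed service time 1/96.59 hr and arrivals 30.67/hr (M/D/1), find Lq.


ρ = 30.67/96.59 = 0.3175
M/D/1: Lq = ρ²/(2(1−ρ)) = 0.1008/(2·0.6825) = 0.07387

Final: 0.07387


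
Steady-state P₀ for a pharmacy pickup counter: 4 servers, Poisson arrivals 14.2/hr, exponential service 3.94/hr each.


a = λ/μ = 14.2/3.94 = 3.6041; ρ = a/c = 0.9010
Σ_{k=0}^{3} a^k/k! (terms k=0..3) = 1.00000 + 3.60406 + 6.49463 + 7.80234 = 18.90103
Tail: a^4/(4!(1−ρ)) = 168.72075/(24·0.09898) = 71.02134
P₀ = 1/(18.90103 + 71.02134) = 1/89.92237 = 0.011121

Final: 0.011121


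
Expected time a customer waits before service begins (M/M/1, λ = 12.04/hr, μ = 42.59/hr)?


ρ = 12.04/42.59 = 0.2827
Wq = ρ/(μ−λ) = 0.2827/(42.59 − 12.04) = 0.2827/30.55 = 0.009254 hr

Final: 0.009254 hr


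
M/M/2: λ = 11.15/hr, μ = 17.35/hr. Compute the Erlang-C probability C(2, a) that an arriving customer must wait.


a = λ/μ = 0.6427; ρ = a/2 = 0.3213
P₀ = 0.513631 (from M/M/c formula)
C(c,a) = [a^c/(c!(1−ρ))]·P₀ = [0.41300/(2·0.6787)]·0.513631
= 0.30427·0.513631 = 0.156283

Final: 0.156283


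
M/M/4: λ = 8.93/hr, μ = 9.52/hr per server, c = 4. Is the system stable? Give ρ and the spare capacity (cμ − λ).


Total capacity cμ = 4·9.52 = 38.08/hr
ρ = λ/(cμ) = 8.93/38.08 = 0.2345
Stable ⇔ ρ < 1: YES
Spare capacity = cμ − λ = 38.08 − 8.93 = 29.15/hr

Final: ρ = 0.2345; stable; margin = 29.15/hr


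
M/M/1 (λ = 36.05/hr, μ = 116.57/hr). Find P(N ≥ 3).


ρ = 36.05/116.57 = 0.3093
P(N ≥ n) = ρ^n = 0.3093^3 = 0.029577

Final: 0.029577


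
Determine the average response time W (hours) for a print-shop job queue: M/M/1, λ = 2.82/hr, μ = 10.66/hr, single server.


W = 1/(μ−λ) = 1/(10.66 − 2.82) = 1/7.84 = 0.1276 hr

Final: 0.1276 hr


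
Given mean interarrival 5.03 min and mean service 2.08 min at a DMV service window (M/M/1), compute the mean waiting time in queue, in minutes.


λ = 60/5.03 = 11.9284 /hr
μ = 60/2.08 = 28.8462 /hr
ρ = λ/μ = 11.9284/28.8462 = 0.4135
Wq = ρ/(μ−λ) = 0.4135/(28.8462−11.9284) = 0.02444 hr
In minutes: 0.02444·60 = 1.467 min

Final: 1.467 min


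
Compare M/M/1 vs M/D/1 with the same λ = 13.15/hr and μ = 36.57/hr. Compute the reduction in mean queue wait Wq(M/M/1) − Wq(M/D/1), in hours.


ρ = 13.15/36.57 = 0.3596
Wq(M/M/1) = ρ/(μ−λ) = 0.3596/23.42 = 0.01535 hr
Wq(M/D/1) = ρ/(2(μ−λ)) = 0.007677 hr
Savings = 0.01535 − 0.007677 = 0.007677 hr

Final: 0.007677 hr


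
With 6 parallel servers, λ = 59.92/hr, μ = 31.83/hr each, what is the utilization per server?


ρ = λ/(cμ) = 59.92/(6·31.83) = 59.92/190.98 = 0.3138

Final: 0.3138


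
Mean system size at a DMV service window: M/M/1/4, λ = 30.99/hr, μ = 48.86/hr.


ρ = 30.99/48.86 = 0.6343
L = ρ[1 − (K+1)ρ^K + Kρ^(K+1)] / [(1−ρ)(1−ρ^(K+1))]
Numerator: 0.6343·(1 − 5·0.161835 + 4·0.102646) = 0.381449
Denominator: (0.3657)·(0.897354) = 0.328197
L = 0.381449/0.328197 = 1.1623

Final: 1.1623


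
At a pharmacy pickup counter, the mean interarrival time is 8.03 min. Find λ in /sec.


λ = 1/(interarrival time) in consistent units.
1 second = 0.0166667 min, so λ = 0.0166667/8.03 = 0.002076 per second

Final: 0.002076 /sec


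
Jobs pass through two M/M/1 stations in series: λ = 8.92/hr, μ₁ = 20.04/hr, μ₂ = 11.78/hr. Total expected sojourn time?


Each node sees arrival rate λ = 8.92/hr (tandem ⇒ throughput preserved).
W₁ = 1/(μ₁−λ) = 1/(20.04−8.92) = 0.08993 hr
W₂ = 1/(μ₂−λ) = 1/(11.78−8.92) = 0.34965 hr
W_total = W₁ + W₂ = 0.08993 + 0.34965 = 0.43958 hr

Final: 0.43958 hr


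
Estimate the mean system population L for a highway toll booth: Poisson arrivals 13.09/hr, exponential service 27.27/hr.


ρ = λ/μ = 13.09/27.27 = 0.4800
L = ρ/(1−ρ) = 0.4800/(1 − 0.4800) = 0.4800/0.5200 = 0.9231

Final: 0.9231


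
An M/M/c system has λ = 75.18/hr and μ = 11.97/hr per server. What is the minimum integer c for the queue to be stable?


Stability requires cμ > λ ⇔ c > λ/μ.
λ/μ = 75.18/11.97 = 6.2807
Minimum integer c = ⌊6.2807⌋ + 1 = 7
Check: 7·11.97 = 83.79 > 75.18, while 6·11.97 = 71.82 ≤ 75.18

Final: 7 servers


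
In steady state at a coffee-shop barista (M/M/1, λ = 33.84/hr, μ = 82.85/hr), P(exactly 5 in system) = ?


ρ = 33.84/82.85 = 0.4084
P_n = (1−ρ)·ρ^n = (1 − 0.4084)·0.4084^5 = 0.5916·0.011368 = 0.006725

Final: 0.006725


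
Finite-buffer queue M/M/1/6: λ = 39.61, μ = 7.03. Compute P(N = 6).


ρ = λ/μ = 39.61/7.03 = 5.6344
P_K = (1−ρ)ρ^K/(1−ρ^(K+1)) = (-4.6344·31996.104336)/(1 − 180279.614900)
= -148283.510564/-180278.614900 = 0.822524

Final: 0.822524


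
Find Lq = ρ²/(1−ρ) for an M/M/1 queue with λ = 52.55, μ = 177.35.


ρ = 52.55/177.35 = 0.2963
Lq = ρ²/(1−ρ) = 0.08780/0.7037 = 0.1248

Final: 0.1248


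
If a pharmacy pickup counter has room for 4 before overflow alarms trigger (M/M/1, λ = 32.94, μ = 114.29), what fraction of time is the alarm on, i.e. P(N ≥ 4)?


ρ = 32.94/114.29 = 0.2882
P(N ≥ n) = ρ^n = 0.2882^4 = 0.006900

Final: 0.006900


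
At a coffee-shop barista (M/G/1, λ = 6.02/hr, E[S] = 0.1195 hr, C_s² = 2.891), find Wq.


ρ = λ·E[S] = 6.02·0.1195 = 0.7194
E[S²] = E[S]²(1+C_s²) = 0.1195²·(1+2.891) = 0.055564
Wq = λ·E[S²]/(2(1−ρ)) = 6.02·0.055564/(2·0.2806) = 0.59602 hr

Final: 0.59602 hr


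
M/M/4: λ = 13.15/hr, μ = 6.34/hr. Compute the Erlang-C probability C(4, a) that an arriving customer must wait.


a = λ/μ = 2.0741; ρ = a/4 = 0.5185
P₀ = 0.120280 (from M/M/c formula)
C(c,a) = [a^c/(c!(1−ρ))]·P₀ = [18.50742/(24·0.4815)]·0.120280
= 1.60165·0.120280 = 0.192646

Final: 0.192646


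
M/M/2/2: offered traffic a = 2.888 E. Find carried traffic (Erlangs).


B(2,2.888) = 0.517514 (Erlang-B)
Carried load = a(1 − B) = 2.888·(1 − 0.517514) = 2.888·0.482486 = 1.3934 E

Final: 1.3934 Erlangs


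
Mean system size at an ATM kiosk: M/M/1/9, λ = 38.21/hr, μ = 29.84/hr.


ρ = 38.21/29.84 = 1.2805
L = ρ[1 − (K+1)ρ^K + Kρ^(K+1)] / [(1−ρ)(1−ρ^(K+1))]
Numerator: 1.2805·(1 − 10·9.255587 + 9·11.851742) = 19.348048
Denominator: (-0.2805)·(-10.851742) = 3.043870
L = 19.348048/3.043870 = 6.3564

Final: 6.3564


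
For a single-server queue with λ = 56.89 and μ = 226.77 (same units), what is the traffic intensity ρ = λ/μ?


ρ = λ/μ = 56.89/226.77 = 0.2509

Final: 0.2509


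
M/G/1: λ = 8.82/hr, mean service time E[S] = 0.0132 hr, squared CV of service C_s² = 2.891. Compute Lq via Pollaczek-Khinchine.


ρ = λ·E[S] = 8.82·0.0132 = 0.1164
Lq = ρ²(1+C_s²)/(2(1−ρ)) = 0.01355·(1+2.891)/(2·0.8836)
= 0.01355·3.8910/1.7672 = 0.02985

Final: 0.02985


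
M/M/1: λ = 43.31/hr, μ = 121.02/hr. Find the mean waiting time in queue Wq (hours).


ρ = 43.31/121.02 = 0.3579
Wq = ρ/(μ−λ) = 0.3579/(121.02 − 43.31) = 0.3579/77.71 = 0.004605 hr

Final: 0.004605 hr


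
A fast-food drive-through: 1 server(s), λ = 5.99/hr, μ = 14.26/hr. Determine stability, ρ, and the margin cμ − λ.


Total capacity cμ = 1·14.26 = 14.26/hr
ρ = λ/(cμ) = 5.99/14.26 = 0.4201
Stable ⇔ ρ < 1: YES
Spare capacity = cμ − λ = 14.26 − 5.99 = 8.27/hr

Final: ρ = 0.4201; stable; margin = 8.27/hr


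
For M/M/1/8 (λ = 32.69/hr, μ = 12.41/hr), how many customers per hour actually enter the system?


ρ = 2.6342; P_K = (1−ρ)ρ^8/(1−ρ^9) = 0.620475
λ_eff = λ(1 − P_K) = 32.69·(1 − 0.620475) = 32.69·0.379525 = 12.4067 /hr

Final: 12.4067 /hr


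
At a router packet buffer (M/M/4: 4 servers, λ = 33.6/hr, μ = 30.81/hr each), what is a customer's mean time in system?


a = 1.0906; ρ = 0.2726; P₀ = 0.335300
Lq = P₀·a^c·ρ/(c!(1−ρ)²) = 0.01018
Wq = Lq/λ = 0.01018/33.6 = 0.0003031 hr
W = Wq + 1/μ = 0.0003031 + 0.03246 = 0.03276 hr

Final: 0.03276 hr


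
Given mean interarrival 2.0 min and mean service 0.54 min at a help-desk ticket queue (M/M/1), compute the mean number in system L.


λ = 60/2.0 = 30.0000 /hr
μ = 60/0.54 = 111.1111 /hr
ρ = λ/μ = 30.0000/111.1111 = 0.2700
L = ρ/(1−ρ) = 0.2700/0.7300 = 0.3699

Final: 0.3699


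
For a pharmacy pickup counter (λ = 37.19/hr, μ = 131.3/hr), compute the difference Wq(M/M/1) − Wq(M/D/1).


ρ = 37.19/131.3 = 0.2832
Wq(M/M/1) = ρ/(μ−λ) = 0.2832/94.11 = 0.003010 hr
Wq(M/D/1) = ρ/(2(μ−λ)) = 0.001505 hr
Savings = 0.003010 − 0.001505 = 0.001505 hr

Final: 0.001505 hr


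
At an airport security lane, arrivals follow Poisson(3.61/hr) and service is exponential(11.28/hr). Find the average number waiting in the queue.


ρ = 3.61/11.28 = 0.3200
Lq = ρ²/(1−ρ) = 0.1024/0.6800 = 0.1506

Final: 0.1506


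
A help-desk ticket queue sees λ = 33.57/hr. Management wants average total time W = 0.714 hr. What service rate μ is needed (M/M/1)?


W = 1/(μ−λ) ⇒ μ − λ = 1/W = 1/0.714 = 1.4006
μ = λ + 1/W = 33.57 + 1.4006 = 34.9706 per hr

Final: 34.9706 /hr


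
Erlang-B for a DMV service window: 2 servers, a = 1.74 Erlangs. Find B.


B(c,a) = (a^c/c!) / Σ_{k=0}^{c} a^k/k!
a^2/2! = 1.513800
Σ terms (k=0..2): 1.00000 + 1.74000 + 1.51380 = 4.253800
B = 1.513800/4.253800 = 0.355870

Final: 0.355870


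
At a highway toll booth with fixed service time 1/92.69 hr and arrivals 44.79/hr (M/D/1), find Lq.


ρ = 44.79/92.69 = 0.4832
M/D/1: Lq = ρ²/(2(1−ρ)) = 0.2335/(2·0.5168) = 0.22592

Final: 0.22592


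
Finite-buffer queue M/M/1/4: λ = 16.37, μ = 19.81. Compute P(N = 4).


ρ = λ/μ = 16.37/19.81 = 0.8264
P_K = (1−ρ)ρ^K/(1−ρ^(K+1)) = (0.1736·0.466291)/(1 − 0.385320)
= 0.080971/0.614680 = 0.131729

Final: 0.131729


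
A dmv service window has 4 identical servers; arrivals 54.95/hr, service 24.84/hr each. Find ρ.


ρ = λ/(cμ) = 54.95/(4·24.84) = 54.95/99.36 = 0.5530

Final: 0.5530


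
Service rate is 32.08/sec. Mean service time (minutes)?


Mean service time = 1/μ = 1/32.08 second = 0.03117 second
In minutes: 0.03117 × 0.0166667 = 0.0005195 min

Final: 0.0005195 min


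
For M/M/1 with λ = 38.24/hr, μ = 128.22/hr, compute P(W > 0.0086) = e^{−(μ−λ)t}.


W ~ Exponential(μ−λ) for M/M/1.
μ − λ = 128.22 − 38.24 = 89.9800
P(W > t) = e^{−(μ−λ)t} = e^{−0.7738} = 0.461244

Final: 0.461244


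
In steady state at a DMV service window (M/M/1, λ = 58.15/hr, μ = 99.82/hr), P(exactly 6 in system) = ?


ρ = 58.15/99.82 = 0.5825
P_n = (1−ρ)·ρ^n = (1 − 0.5825)·0.5825^6 = 0.4175·0.039083 = 0.016315

Final: 0.016315


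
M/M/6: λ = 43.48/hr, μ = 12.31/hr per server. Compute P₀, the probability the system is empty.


a = λ/μ = 43.48/12.31 = 3.5321; ρ = a/c = 0.5887
Σ_{k=0}^{5} a^k/k! (terms k=0..5) = 1.00000 + 3.53209 + 6.23782 + 7.34418 + 6.48507 + 4.58117 = 29.18033
Tail: a^6/(6!(1−ρ)) = 1941.73024/(720·0.4113) = 6.55659
P₀ = 1/(29.18033 + 6.55659) = 1/35.73691 = 0.027982

Final: 0.027982


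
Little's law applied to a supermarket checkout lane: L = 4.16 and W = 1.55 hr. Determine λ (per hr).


λ = L/W = 4.16/1.55 = 2.6839 /hr

Final: 2.6839 /hr


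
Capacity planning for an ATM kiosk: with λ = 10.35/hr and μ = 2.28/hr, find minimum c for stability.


Stability requires cμ > λ ⇔ c > λ/μ.
λ/μ = 10.35/2.28 = 4.5395
Minimum integer c = ⌊4.5395⌋ + 1 = 5
Check: 5·2.28 = 11.40 > 10.35, while 4·2.28 = 9.12 ≤ 10.35

Final: 5 servers


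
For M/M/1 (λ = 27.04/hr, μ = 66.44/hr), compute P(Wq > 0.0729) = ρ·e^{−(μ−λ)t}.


ρ = 27.04/66.44 = 0.4070
P(Wq > t) = ρ·e^{−(μ−λ)t} = 0.4070·e^{−2.8723}
= 0.4070·0.056571 = 0.023023

Final: 0.023023


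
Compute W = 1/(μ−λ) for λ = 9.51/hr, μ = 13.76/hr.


W = 1/(μ−λ) = 1/(13.76 − 9.51) = 1/4.25 = 0.2353 hr

Final: 0.2353 hr


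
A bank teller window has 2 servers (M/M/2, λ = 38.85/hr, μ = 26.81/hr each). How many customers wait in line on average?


a = λ/μ = 1.4491; ρ = a/2 = 0.7245
P₀ = 0.159727
Lq = P₀·a^c·ρ / (c!·(1−ρ)²) = 0.159727·2.09985·0.7245/(2·0.07588)
= 1.60138

Final: 1.60138


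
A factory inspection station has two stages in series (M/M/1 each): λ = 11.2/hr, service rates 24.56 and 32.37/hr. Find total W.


Each node sees arrival rate λ = 11.2/hr (tandem ⇒ throughput preserved).
W₁ = 1/(μ₁−λ) = 1/(24.56−11.2) = 0.07485 hr
W₂ = 1/(μ₂−λ) = 1/(32.37−11.2) = 0.04724 hr
W_total = W₁ + W₂ = 0.07485 + 0.04724 = 0.12209 hr

Final: 0.12209 hr


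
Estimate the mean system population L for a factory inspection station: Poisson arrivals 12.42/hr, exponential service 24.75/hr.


ρ = λ/μ = 12.42/24.75 = 0.5018
L = ρ/(1−ρ) = 0.5018/(1 − 0.5018) = 0.5018/0.4982 = 1.0073

Final: 1.0073


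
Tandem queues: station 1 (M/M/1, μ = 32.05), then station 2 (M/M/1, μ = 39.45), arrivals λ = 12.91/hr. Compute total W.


Each node sees arrival rate λ = 12.91/hr (tandem ⇒ throughput preserved).
W₁ = 1/(μ₁−λ) = 1/(32.05−12.91) = 0.05225 hr
W₂ = 1/(μ₂−λ) = 1/(39.45−12.91) = 0.03768 hr
W_total = W₁ + W₂ = 0.05225 + 0.03768 = 0.08993 hr

Final: 0.08993 hr


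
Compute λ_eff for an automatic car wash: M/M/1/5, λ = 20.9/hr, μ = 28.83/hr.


ρ = 0.7249; P_K = (1−ρ)ρ^5/(1−ρ^6) = 0.064424
λ_eff = λ(1 − P_K) = 20.9·(1 − 0.064424) = 20.9·0.935576 = 19.5535 /hr

Final: 19.5535 /hr


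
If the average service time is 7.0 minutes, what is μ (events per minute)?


μ = 1/(service time) in consistent units.
1 minute = 1 min, so μ = 1/7.0 = 0.1429 per minute

Final: 0.1429 /min


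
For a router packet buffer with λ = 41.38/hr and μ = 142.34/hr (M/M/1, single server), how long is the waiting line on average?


ρ = 41.38/142.34 = 0.2907
Lq = ρ²/(1−ρ) = 0.08451/0.7093 = 0.1192

Final: 0.1192


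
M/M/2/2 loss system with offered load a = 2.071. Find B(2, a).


B(c,a) = (a^c/c!) / Σ_{k=0}^{c} a^k/k!
a^2/2! = 2.144521
Σ terms (k=0..2): 1.00000 + 2.07100 + 2.14452 = 5.215521
B = 2.144521/5.215521 = 0.411181

Final: 0.411181


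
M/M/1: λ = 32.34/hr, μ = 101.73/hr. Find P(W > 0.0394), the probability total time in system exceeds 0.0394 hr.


W ~ Exponential(μ−λ) for M/M/1.
μ − λ = 101.73 − 32.34 = 69.3900
P(W > t) = e^{−(μ−λ)t} = e^{−2.7340} = 0.064961

Final: 0.064961


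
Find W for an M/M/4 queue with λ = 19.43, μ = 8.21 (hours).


a = 2.3666; ρ = 0.5917; P₀ = 0.086376
Lq = P₀·a^c·ρ/(c!(1−ρ)²) = 0.40061
Wq = Lq/λ = 0.40061/19.43 = 0.02062 hr
W = Wq + 1/μ = 0.02062 + 0.12180 = 0.14242 hr

Final: 0.14242 hr


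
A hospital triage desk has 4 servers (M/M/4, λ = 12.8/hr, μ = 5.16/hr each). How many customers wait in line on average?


a = λ/μ = 2.4806; ρ = a/4 = 0.6202
P₀ = 0.075443
Lq = P₀·a^c·ρ / (c!·(1−ρ)²) = 0.075443·37.86527·0.6202/(24·0.14428)
= 0.51161

Final: 0.51161


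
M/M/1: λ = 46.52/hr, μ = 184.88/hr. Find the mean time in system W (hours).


W = 1/(μ−λ) = 1/(184.88 − 46.52) = 1/138.36 = 0.007228 hr

Final: 0.007228 hr


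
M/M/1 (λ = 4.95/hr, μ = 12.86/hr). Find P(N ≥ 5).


ρ = 4.95/12.86 = 0.3849
P(N ≥ n) = ρ^n = 0.3849^5 = 0.008449

Final: 0.008449


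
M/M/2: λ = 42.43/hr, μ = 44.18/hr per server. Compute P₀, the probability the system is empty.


a = λ/μ = 42.43/44.18 = 0.9604; ρ = a/c = 0.4802
Σ_{k=0}^{1} a^k/k! (terms k=0..1) = 1.00000 + 0.96039 = 1.96039
Tail: a^2/(2!(1−ρ)) = 0.92235/(2·0.5198) = 0.88720
P₀ = 1/(1.96039 + 0.88720) = 1/2.84759 = 0.351174

Final: 0.351174


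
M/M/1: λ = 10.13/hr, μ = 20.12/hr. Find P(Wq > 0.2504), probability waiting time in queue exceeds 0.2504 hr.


ρ = 10.13/20.12 = 0.5035
P(Wq > t) = ρ·e^{−(μ−λ)t} = 0.5035·e^{−2.5015}
= 0.5035·0.081962 = 0.041266

Final: 0.041266


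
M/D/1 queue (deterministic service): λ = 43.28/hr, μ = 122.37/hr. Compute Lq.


ρ = 43.28/122.37 = 0.3537
M/D/1: Lq = ρ²/(2(1−ρ)) = 0.1251/(2·0.6463) = 0.09677

Final: 0.09677


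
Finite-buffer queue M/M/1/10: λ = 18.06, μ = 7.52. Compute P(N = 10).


ρ = λ/μ = 18.06/7.52 = 2.4016
P_K = (1−ρ)ρ^K/(1−ρ^(K+1)) = (-1.4016·6382.620957)/(1 − 15328.475330)
= -8945.854373/-15327.475330 = 0.583648

Final: 0.583648


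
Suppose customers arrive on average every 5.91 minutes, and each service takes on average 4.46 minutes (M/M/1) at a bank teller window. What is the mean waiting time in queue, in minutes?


λ = 60/5.91 = 10.1523 /hr
μ = 60/4.46 = 13.4529 /hr
ρ = λ/μ = 10.1523/13.4529 = 0.7547
Wq = ρ/(μ−λ) = 0.7547/(13.4529−10.1523) = 0.22864 hr
In minutes: 0.22864·60 = 13.718 min

Final: 13.718 min


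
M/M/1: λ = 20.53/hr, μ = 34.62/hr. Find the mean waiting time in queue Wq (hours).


ρ = 20.53/34.62 = 0.5930
Wq = ρ/(μ−λ) = 0.5930/(34.62 − 20.53) = 0.5930/14.09 = 0.04209 hr

Final: 0.04209 hr


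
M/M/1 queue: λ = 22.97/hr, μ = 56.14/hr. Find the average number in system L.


ρ = λ/μ = 22.97/56.14 = 0.4092
L = ρ/(1−ρ) = 0.4092/(1 − 0.4092) = 0.4092/0.5908 = 0.6925

Final: 0.6925


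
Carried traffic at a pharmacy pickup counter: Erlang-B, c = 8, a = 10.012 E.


B(8,10.012) = 0.338880 (Erlang-B)
Carried load = a(1 − B) = 10.012·(1 − 0.338880) = 10.012·0.661120 = 6.6191 E

Final: 6.6191 Erlangs


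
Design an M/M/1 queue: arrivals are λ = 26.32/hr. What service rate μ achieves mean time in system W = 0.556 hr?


W = 1/(μ−λ) ⇒ μ − λ = 1/W = 1/0.556 = 1.7986
μ = λ + 1/W = 26.32 + 1.7986 = 28.1186 per hr

Final: 28.1186 /hr


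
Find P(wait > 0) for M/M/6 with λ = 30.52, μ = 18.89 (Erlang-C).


a = λ/μ = 1.6157; ρ = a/6 = 0.2693
P₀ = 0.198678 (from M/M/c formula)
C(c,a) = [a^c/(c!(1−ρ))]·P₀ = [17.78752/(720·0.7307)]·0.198678
= 0.03381·0.198678 = 0.006717

Final: 0.006717


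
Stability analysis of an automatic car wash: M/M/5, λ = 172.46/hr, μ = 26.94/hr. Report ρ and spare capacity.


Total capacity cμ = 5·26.94 = 134.70/hr
ρ = λ/(cμ) = 172.46/134.70 = 1.2803
Stable ⇔ ρ < 1: NO
Spare capacity = cμ − λ = 134.70 − 172.46 = -37.76/hr

Final: ρ = 1.2803; unstable; margin = -37.76/hr


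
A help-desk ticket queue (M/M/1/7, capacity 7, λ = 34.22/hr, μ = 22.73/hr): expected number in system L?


ρ = 34.22/22.73 = 1.5055
L = ρ[1 − (K+1)ρ^K + Kρ^(K+1)] / [(1−ρ)(1−ρ^(K+1))]
Numerator: 1.5055·(1 − 8·17.529276 + 7·26.390314) = 68.497189
Denominator: (-0.5055)·(-25.390314) = 12.834787
L = 68.497189/12.834787 = 5.3368

Final: 5.3368


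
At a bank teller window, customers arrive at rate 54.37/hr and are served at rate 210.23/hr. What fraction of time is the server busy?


ρ = λ/μ = 54.37/210.23 = 0.2586

Final: 0.2586


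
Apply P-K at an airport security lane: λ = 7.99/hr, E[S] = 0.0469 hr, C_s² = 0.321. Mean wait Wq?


ρ = λ·E[S] = 7.99·0.0469 = 0.3747
E[S²] = E[S]²(1+C_s²) = 0.0469²·(1+0.321) = 0.002906
Wq = λ·E[S²]/(2(1−ρ)) = 7.99·0.002906/(2·0.6253) = 0.01857 hr

Final: 0.01857 hr


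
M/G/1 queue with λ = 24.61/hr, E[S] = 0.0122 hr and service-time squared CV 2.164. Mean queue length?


ρ = λ·E[S] = 24.61·0.0122 = 0.3002
Lq = ρ²(1+C_s²)/(2(1−ρ)) = 0.09015·(1+2.164)/(2·0.6998)
= 0.09015·3.1640/1.3995 = 0.20380

Final: 0.20380


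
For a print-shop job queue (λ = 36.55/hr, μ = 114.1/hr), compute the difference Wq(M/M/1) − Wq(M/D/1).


ρ = 36.55/114.1 = 0.3203
Wq(M/M/1) = ρ/(μ−λ) = 0.3203/77.55 = 0.004131 hr
Wq(M/D/1) = ρ/(2(μ−λ)) = 0.002065 hr
Savings = 0.004131 − 0.002065 = 0.002065 hr

Final: 0.002065 hr


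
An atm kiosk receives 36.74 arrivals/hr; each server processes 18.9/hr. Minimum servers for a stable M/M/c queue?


Stability requires cμ > λ ⇔ c > λ/μ.
λ/μ = 36.74/18.9 = 1.9439
Minimum integer c = ⌊1.9439⌋ + 1 = 2
Check: 2·18.9 = 37.80 > 36.74, while 1·18.9 = 18.90 ≤ 36.74

Final: 2 servers


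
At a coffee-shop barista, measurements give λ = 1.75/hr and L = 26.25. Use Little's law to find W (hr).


W = L/λ = 26.25/1.75 = 15.0000 hr

Final: 15.0000 hr


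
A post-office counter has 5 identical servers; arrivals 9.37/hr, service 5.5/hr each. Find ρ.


ρ = λ/(cμ) = 9.37/(5·5.5) = 9.37/27.50 = 0.3407

Final: 0.3407


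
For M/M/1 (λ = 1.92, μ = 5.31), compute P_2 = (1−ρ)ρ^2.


ρ = 1.92/5.31 = 0.3616
P_n = (1−ρ)·ρ^n = (1 − 0.3616)·0.3616^2 = 0.6384·0.130741 = 0.083468

Final: 0.083468


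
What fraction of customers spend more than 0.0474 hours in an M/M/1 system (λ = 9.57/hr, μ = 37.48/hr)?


W ~ Exponential(μ−λ) for M/M/1.
μ − λ = 37.48 − 9.57 = 27.9100
P(W > t) = e^{−(μ−λ)t} = e^{−1.3229} = 0.266353

Final: 0.266353


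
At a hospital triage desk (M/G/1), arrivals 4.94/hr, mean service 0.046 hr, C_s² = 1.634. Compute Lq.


ρ = λ·E[S] = 4.94·0.046 = 0.2272
Lq = ρ²(1+C_s²)/(2(1−ρ)) = 0.05164·(1+1.634)/(2·0.7728)
= 0.05164·2.6340/1.5455 = 0.08801

Final: 0.08801


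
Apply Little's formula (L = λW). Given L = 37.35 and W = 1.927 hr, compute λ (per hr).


λ = L/W = 37.35/1.927 = 19.3825 /hr

Final: 19.3825 /hr


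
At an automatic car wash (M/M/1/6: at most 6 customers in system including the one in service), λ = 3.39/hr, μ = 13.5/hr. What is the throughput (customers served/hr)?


ρ = 0.2511; P_K = (1−ρ)ρ^6/(1−ρ^7) = 0.0001878
λ_eff = λ(1 − P_K) = 3.39·(1 − 0.0001878) = 3.39·0.999812 = 3.3894 /hr

Final: 3.3894 /hr


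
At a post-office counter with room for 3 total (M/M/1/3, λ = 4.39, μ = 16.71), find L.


ρ = 4.39/16.71 = 0.2627
L = ρ[1 − (K+1)ρ^K + Kρ^(K+1)] / [(1−ρ)(1−ρ^(K+1))]
Numerator: 0.2627·(1 − 4·0.018133 + 3·0.004764) = 0.247416
Denominator: (0.7373)·(0.995236) = 0.733771
L = 0.247416/0.733771 = 0.3372

Final: 0.3372


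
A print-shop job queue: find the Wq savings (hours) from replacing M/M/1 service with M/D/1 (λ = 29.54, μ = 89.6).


ρ = 29.54/89.6 = 0.3297
Wq(M/M/1) = ρ/(μ−λ) = 0.3297/60.06 = 0.005489 hr
Wq(M/D/1) = ρ/(2(μ−λ)) = 0.002745 hr
Savings = 0.005489 − 0.002745 = 0.002745 hr

Final: 0.002745 hr


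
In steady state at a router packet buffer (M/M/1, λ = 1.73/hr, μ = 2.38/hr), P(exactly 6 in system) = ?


ρ = 1.73/2.38 = 0.7269
P_n = (1−ρ)·ρ^n = (1 − 0.7269)·0.7269^6 = 0.2731·0.147508 = 0.040286

Final: 0.040286


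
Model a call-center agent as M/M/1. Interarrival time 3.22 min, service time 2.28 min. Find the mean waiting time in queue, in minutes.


λ = 60/3.22 = 18.6335 /hr
μ = 60/2.28 = 26.3158 /hr
ρ = λ/μ = 18.6335/26.3158 = 0.7081
Wq = ρ/(μ−λ) = 0.7081/(26.3158−18.6335) = 0.09217 hr
In minutes: 0.09217·60 = 5.530 min

Final: 5.530 min


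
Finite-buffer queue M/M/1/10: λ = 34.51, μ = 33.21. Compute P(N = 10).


ρ = λ/μ = 34.51/33.21 = 1.0391
P_K = (1−ρ)ρ^K/(1−ρ^(K+1)) = (-0.03914·1.468118)/(1 − 1.525587)
= -0.057469/-0.525587 = 0.109343

Final: 0.109343


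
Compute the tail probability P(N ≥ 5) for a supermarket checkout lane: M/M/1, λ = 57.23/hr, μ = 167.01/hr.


ρ = 57.23/167.01 = 0.3427
P(N ≥ n) = ρ^n = 0.3427^5 = 0.004725

Final: 0.004725


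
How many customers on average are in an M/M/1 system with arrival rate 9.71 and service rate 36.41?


ρ = λ/μ = 9.71/36.41 = 0.2667
L = ρ/(1−ρ) = 0.2667/(1 − 0.2667) = 0.2667/0.7333 = 0.3637

Final: 0.3637


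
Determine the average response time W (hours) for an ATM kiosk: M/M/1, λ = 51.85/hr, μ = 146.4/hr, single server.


W = 1/(μ−λ) = 1/(146.4 − 51.85) = 1/94.55 = 0.01058 hr

Final: 0.01058 hr


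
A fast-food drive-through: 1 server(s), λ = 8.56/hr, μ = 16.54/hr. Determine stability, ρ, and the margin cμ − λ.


Total capacity cμ = 1·16.54 = 16.54/hr
ρ = λ/(cμ) = 8.56/16.54 = 0.5175
Stable ⇔ ρ < 1: YES
Spare capacity = cμ − λ = 16.54 − 8.56 = 7.98/hr

Final: ρ = 0.5175; stable; margin = 7.98/hr


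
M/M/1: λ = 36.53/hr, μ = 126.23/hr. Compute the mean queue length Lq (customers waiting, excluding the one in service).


ρ = 36.53/126.23 = 0.2894
Lq = ρ²/(1−ρ) = 0.08375/0.7106 = 0.1179

Final: 0.1179


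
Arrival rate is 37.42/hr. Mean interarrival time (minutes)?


Mean interarrival time = 1/λ = 1/37.42 hour = 0.02672 hour
In minutes: 0.02672 × 60 = 1.6034 min

Final: 1.6034 min


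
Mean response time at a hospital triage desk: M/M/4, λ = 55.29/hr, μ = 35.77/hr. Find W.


a = 1.5457; ρ = 0.3864; P₀ = 0.210816
Lq = P₀·a^c·ρ/(c!(1−ρ)²) = 0.05147
Wq = Lq/λ = 0.05147/55.29 = 0.0009309 hr
W = Wq + 1/μ = 0.0009309 + 0.02796 = 0.02889 hr

Final: 0.02889 hr


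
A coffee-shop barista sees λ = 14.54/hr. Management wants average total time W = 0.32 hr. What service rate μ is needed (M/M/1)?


W = 1/(μ−λ) ⇒ μ − λ = 1/W = 1/0.32 = 3.1250
μ = λ + 1/W = 14.54 + 3.1250 = 17.6650 per hr

Final: 17.6650 /hr


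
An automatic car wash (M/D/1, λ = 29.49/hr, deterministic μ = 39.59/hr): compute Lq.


ρ = 29.49/39.59 = 0.7449
M/D/1: Lq = ρ²/(2(1−ρ)) = 0.5549/(2·0.2551) = 1.08746

Final: 1.08746


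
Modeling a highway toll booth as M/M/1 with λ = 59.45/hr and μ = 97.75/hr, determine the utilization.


ρ = λ/μ = 59.45/97.75 = 0.6082

Final: 0.6082


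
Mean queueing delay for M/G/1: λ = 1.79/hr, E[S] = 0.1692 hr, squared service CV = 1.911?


ρ = λ·E[S] = 1.79·0.1692 = 0.3029
E[S²] = E[S]²(1+C_s²) = 0.1692²·(1+1.911) = 0.083338
Wq = λ·E[S²]/(2(1−ρ)) = 1.79·0.083338/(2·0.6971) = 0.10699 hr

Final: 0.10699 hr


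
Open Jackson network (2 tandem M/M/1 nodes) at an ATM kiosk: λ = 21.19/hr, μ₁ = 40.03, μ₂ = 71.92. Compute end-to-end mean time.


Each node sees arrival rate λ = 21.19/hr (tandem ⇒ throughput preserved).
W₁ = 1/(μ₁−λ) = 1/(40.03−21.19) = 0.05308 hr
W₂ = 1/(μ₂−λ) = 1/(71.92−21.19) = 0.01971 hr
W_total = W₁ + W₂ = 0.05308 + 0.01971 = 0.07279 hr

Final: 0.07279 hr


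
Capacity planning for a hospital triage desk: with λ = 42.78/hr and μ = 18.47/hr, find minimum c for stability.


Stability requires cμ > λ ⇔ c > λ/μ.
λ/μ = 42.78/18.47 = 2.3162
Minimum integer c = ⌊2.3162⌋ + 1 = 3
Check: 3·18.47 = 55.41 > 42.78, while 2·18.47 = 36.94 ≤ 42.78

Final: 3 servers


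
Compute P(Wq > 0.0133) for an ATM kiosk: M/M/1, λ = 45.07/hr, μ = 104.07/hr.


ρ = 45.07/104.07 = 0.4331
P(Wq > t) = ρ·e^{−(μ−λ)t} = 0.4331·e^{−0.7847}
= 0.4331·0.456257 = 0.197593

Final: 0.197593


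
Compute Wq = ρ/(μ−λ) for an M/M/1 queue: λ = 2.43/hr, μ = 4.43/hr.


ρ = 2.43/4.43 = 0.5485
Wq = ρ/(μ−λ) = 0.5485/(4.43 − 2.43) = 0.5485/2.00 = 0.2743 hr

Final: 0.2743 hr


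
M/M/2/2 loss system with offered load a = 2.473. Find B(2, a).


B(c,a) = (a^c/c!) / Σ_{k=0}^{c} a^k/k!
a^2/2! = 3.057864
Σ terms (k=0..2): 1.00000 + 2.47300 + 3.05786 = 6.530864
B = 3.057864/6.530864 = 0.468217

Final: 0.468217


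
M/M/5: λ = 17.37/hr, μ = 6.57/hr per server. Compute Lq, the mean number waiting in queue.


a = λ/μ = 2.6438; ρ = a/5 = 0.5288
P₀ = 0.068781
Lq = P₀·a^c·ρ / (c!·(1−ρ)²) = 0.068781·129.17315·0.5288/(120·0.22206)
= 0.17630

Final: 0.17630


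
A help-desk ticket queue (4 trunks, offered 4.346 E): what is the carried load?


B(4,4.346) = 0.343009 (Erlang-B)
Carried load = a(1 − B) = 4.346·(1 − 0.343009) = 4.346·0.656991 = 2.8553 E

Final: 2.8553 Erlangs


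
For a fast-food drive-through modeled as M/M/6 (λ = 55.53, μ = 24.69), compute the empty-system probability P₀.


a = λ/μ = 55.53/24.69 = 2.2491; ρ = a/c = 0.3748
Σ_{k=0}^{5} a^k/k! (terms k=0..5) = 1.00000 + 2.24909 + 2.52920 + 1.89613 + 1.06614 + 0.47957 = 9.22013
Tail: a^6/(6!(1−ρ)) = 129.43136/(720·0.6252) = 0.28756
P₀ = 1/(9.22013 + 0.28756) = 1/9.50769 = 0.105178

Final: 0.105178


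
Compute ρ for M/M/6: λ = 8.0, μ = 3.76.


ρ = λ/(cμ) = 8.0/(6·3.76) = 8.0/22.56 = 0.3546

Final: 0.3546


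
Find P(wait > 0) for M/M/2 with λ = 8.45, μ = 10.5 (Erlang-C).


a = λ/μ = 0.8048; ρ = a/2 = 0.4024
P₀ = 0.426146 (from M/M/c formula)
C(c,a) = [a^c/(c!(1−ρ))]·P₀ = [0.64764/(2·0.5976)]·0.426146
= 0.54185·0.426146 = 0.230908

Final: 0.230908


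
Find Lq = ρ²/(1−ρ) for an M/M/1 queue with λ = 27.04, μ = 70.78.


ρ = 27.04/70.78 = 0.3820
Lq = ρ²/(1−ρ) = 0.1459/0.6180 = 0.2362

Final: 0.2362


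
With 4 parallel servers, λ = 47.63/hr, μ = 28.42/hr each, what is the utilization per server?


ρ = λ/(cμ) = 47.63/(4·28.42) = 47.63/113.68 = 0.4190

Final: 0.4190


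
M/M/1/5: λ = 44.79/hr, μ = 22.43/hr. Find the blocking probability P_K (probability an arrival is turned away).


ρ = λ/μ = 44.79/22.43 = 1.9969
P_K = (1−ρ)ρ^K/(1−ρ^(K+1)) = (-0.9969·31.751112)/(1 − 63.403135)
= -31.652023/-62.403135 = 0.507218

Final: 0.507218


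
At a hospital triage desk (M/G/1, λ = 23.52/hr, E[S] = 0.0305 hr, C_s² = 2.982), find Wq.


ρ = λ·E[S] = 23.52·0.0305 = 0.7174
E[S²] = E[S]²(1+C_s²) = 0.0305²·(1+2.982) = 0.003704
Wq = λ·E[S²]/(2(1−ρ)) = 23.52·0.003704/(2·0.2826) = 0.15413 hr

Final: 0.15413 hr


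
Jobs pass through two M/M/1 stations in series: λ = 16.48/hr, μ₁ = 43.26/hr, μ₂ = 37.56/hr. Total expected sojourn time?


Each node sees arrival rate λ = 16.48/hr (tandem ⇒ throughput preserved).
W₁ = 1/(μ₁−λ) = 1/(43.26−16.48) = 0.03734 hr
W₂ = 1/(μ₂−λ) = 1/(37.56−16.48) = 0.04744 hr
W_total = W₁ + W₂ = 0.03734 + 0.04744 = 0.08478 hr

Final: 0.08478 hr


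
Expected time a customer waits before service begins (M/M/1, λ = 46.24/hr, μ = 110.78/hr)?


ρ = 46.24/110.78 = 0.4174
Wq = ρ/(μ−λ) = 0.4174/(110.78 − 46.24) = 0.4174/64.54 = 0.006467 hr

Final: 0.006467 hr


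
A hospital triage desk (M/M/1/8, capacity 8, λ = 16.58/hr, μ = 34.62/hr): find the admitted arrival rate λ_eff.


ρ = 0.4789; P_K = (1−ρ)ρ^8/(1−ρ^9) = 0.001444
λ_eff = λ(1 − P_K) = 16.58·(1 − 0.001444) = 16.58·0.998556 = 16.5561 /hr

Final: 16.5561 /hr


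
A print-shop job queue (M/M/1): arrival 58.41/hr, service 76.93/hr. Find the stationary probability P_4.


ρ = 58.41/76.93 = 0.7593
P_n = (1−ρ)·ρ^n = (1 − 0.7593)·0.7593^4 = 0.2407·0.332327 = 0.080004

Final: 0.080004


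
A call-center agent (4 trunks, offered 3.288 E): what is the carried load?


B(4,3.288) = 0.237696 (Erlang-B)
Carried load = a(1 − B) = 3.288·(1 − 0.237696) = 3.288·0.762304 = 2.5065 E

Final: 2.5065 Erlangs


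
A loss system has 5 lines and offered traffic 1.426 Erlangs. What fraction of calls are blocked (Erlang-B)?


B(c,a) = (a^c/c!) / Σ_{k=0}^{c} a^k/k!
a^5/5! = 0.049138
Σ terms (k=0..5): 1.00000 + 1.42600 + 1.01674 + 0.48329 + 0.17229 + 0.04914 = 4.147458
B = 0.049138/4.147458 = 0.011848

Final: 0.011848
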